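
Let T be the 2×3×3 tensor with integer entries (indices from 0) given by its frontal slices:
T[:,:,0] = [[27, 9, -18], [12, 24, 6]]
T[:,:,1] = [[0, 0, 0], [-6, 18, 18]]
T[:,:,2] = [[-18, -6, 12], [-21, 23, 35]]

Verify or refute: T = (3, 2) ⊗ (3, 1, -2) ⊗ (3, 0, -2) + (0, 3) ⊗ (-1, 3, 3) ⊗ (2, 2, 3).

Yes

Reconstruct entrywise from the claimed factors. For example, T[0,0,2] = -18 and Σₗ aₗ[0]bₗ[0]cₗ[2] = (3)·(3)·(-2) + (0)·(-1)·(3) = -18; checking all 18 entries, every one matches. The claim holds.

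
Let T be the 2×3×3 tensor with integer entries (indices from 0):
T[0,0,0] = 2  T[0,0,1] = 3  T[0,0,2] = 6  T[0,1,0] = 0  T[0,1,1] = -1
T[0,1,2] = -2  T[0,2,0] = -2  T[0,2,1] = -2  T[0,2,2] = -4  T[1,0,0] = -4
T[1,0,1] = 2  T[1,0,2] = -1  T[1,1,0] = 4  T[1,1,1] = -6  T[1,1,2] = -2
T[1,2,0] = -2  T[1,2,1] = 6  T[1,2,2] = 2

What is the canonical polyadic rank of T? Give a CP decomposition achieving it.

Lower bound: in the mode-3 unfolding of T (rows indexed by k, columns by (i,j)) the 3×3 minor on rows k ∈ {0, 1, 2}, columns (i,j) ∈ {(0,0), (0,1), (1,0)} is det [[2, 0, -4], [3, -1, 2], [6, -2, -1]] = 10 ≠ 0, so that unfolding has rank ≥ 3 and hence rank(T) ≥ 3 (CP rank is at least every unfolding rank, though it can be larger).
Upper bound: T is a sum of 3 rank-1 terms, T = [0, 1] ⊗ [1, -2, 2] ⊗ [-2, 2, -1] + [1, -1] ⊗ [1, 0, -1] ⊗ [2, 2, 4] + [1, 2] ⊗ [1, -1, 0] ⊗ [0, 1, 2] (written with every a and b primitive with positive leading entry and the scale carried by c; CP decompositions are not unique, and this one is verified by expanding entrywise), so rank(T) ≤ 3.
These bounds meet, so rank(T) = 3.

rank(T) = 3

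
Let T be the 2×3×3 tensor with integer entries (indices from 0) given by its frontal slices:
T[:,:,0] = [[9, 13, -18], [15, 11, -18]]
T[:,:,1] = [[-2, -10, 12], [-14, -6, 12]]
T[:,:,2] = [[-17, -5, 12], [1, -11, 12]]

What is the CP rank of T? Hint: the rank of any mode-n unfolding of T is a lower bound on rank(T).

2

Lower bound: the mode-2 unfolding of T (rows indexed by j, columns by (i,k) = (0,0), (0,1), (0,2), (1,0), (1,1), (1,2)) is [[9, -2, -17, 15, -14, 1], [13, -10, -5, 11, -6, -11], [-18, 12, 12, -18, 12, 12]].
There the 2×2 minor on rows j ∈ {0, 1}, columns (i,k) ∈ {(0,0), (0,1)} is det [[9, -2], [13, -10]] = -64 ≠ 0, so this unfolding has rank ≥ 2; CP rank is at least every unfolding rank, so rank(T) ≥ 2. (Unfolding ranks only ever bound the CP rank from below — rank(T) can be strictly larger than all of them — so the matching upper bound has to come from an explicit 2-term decomposition.)
Upper bound — finding two terms. Write S_k = T[:,:,k] for the frontal slices: S₀ = [[9, 13, -18], [15, 11, -18]], S₁ = [[-2, -10, 12], [-14, -6, 12]], S₂ = [[-17, -5, 12], [1, -11, 12]].
If T = a₁ (x) b₁ (x) c₁ + a₂ (x) b₂ (x) c₂ then each S_k = c₁[k]·a₁b₁ᵀ + c₂[k]·a₂b₂ᵀ. S₀ and S₁ are linearly independent, so a₁b₁ᵀ and a₂b₂ᵀ must span the same plane of matrices: they are the rank-1 matrices of the form x·S₀ + y·S₁.
The 2×2 minor of x·S₀ + y·S₁ on rows {0,1}, columns {0,1} is −96·x² + 256·xy − 128·y² = (-32)·(3·x − 2·y)(x − 2·y), vanishing at (x:y) = (2:3) and (2:1).
M₁ = 2·S₀ + 3·S₁ = [[12, -4, 0], [-12, 4, 0]] = 4·[1, -1][3, -1, 0]ᵀ and M₂ = 2·S₀ + S₁ = [[16, 16, -24], [16, 16, -24]] = 8·[1, 1][2, 2, -3]ᵀ, so take a₁ = [1, -1], b₁ = [3, -1, 0], a₂ = [1, 1], b₂ = [2, 2, -3].
Each slice is an integer combination of E₁ = a₁b₁ᵀ and E₂ = a₂b₂ᵀ: S₀ = −E₁ + 6·E₂, S₁ = 2·E₁ − 4·E₂, S₂ = −3·E₁ − 4·E₂; reading off coefficients, c₁ = [-1, 2, -3] and c₂ = [6, -4, -4].
Hence T = [1, -1] (x) [3, -1, 0] (x) [-1, 2, -3] + [1, 1] (x) [2, 2, -3] (x) [6, -4, -4], so rank(T) ≤ 2.
These bounds meet, so rank(T) = 2.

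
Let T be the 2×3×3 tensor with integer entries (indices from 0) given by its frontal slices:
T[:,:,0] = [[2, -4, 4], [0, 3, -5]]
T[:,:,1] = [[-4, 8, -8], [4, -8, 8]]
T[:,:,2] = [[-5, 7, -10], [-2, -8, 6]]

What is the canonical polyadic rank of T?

Lower bound: the mode-2 unfolding of T (rows indexed by j, columns by (i,k) = (0,0), (0,1), (0,2), (1,0), (1,1), (1,2)) is [[2, -4, -5, 0, 4, -2], [-4, 8, 7, 3, -8, -8], [4, -8, -10, -5, 8, 6]].
There the 3×3 minor on rows j ∈ {0, 1, 2}, columns (i,k) ∈ {(0,0), (0,2), (1,0)} is det [[2, -5, 0], [-4, 7, 3], [4, -10, -5]] = 30 ≠ 0, so this unfolding has rank ≥ 3; CP rank is at least every unfolding rank, so rank(T) ≥ 3. (This is only a lower bound: in general the CP rank may exceed every unfolding rank, so we still need to exhibit 3 rank-1 terms summing to T.)
Upper bound: T is a sum of 3 rank-1 terms, T = [0, 1] (x) [2, -1, -1] (x) [1, 0, -2] + [1, -1] (x) [1, -2, 2] (x) [2, -4, -4] + [1, 2] (x) [1, 1, 2] (x) [0, 0, -1] (one valid choice — decompositions are not unique — normalised so each a, b is primitive with positive first nonzero entry; check it by expanding all entries), so rank(T) ≤ 3.
These bounds meet, so rank(T) = 3.

3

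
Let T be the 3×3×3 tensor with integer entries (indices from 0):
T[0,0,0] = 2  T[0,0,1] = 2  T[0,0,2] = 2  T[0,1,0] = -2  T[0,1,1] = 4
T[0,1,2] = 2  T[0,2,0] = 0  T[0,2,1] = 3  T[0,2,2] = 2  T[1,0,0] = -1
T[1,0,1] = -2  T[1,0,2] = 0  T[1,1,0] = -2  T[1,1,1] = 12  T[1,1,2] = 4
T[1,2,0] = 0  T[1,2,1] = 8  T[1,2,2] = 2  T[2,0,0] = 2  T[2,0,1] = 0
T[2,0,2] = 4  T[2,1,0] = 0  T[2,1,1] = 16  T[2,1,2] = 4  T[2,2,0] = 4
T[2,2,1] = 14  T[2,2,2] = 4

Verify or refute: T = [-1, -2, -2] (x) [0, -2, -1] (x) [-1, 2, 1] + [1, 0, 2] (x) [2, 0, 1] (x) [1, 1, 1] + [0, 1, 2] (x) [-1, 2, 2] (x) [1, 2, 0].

Yes

Reconstruct entrywise from the claimed factors. For example, T[1,0,0] = -1 and Σₗ aₗ[1]bₗ[0]cₗ[0] = (-2)·(0)·(-1) + (0)·(2)·(1) + (1)·(-1)·(1) = -1; checking all 27 entries, every one matches. The claim holds.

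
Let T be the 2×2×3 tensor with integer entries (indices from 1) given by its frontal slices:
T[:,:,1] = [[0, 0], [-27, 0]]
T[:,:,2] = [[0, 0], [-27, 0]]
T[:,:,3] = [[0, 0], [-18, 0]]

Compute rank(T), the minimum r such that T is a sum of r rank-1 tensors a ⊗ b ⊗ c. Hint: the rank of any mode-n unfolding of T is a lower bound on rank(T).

1

Lower bound: T ≠ 0 (e.g. T[2,1,1] = -27), so rank(T) ≥ 1.
Upper bound: if T = a ⊗ b ⊗ c then every fibre of T is a multiple of the corresponding factor, so read the factors off the fibres through the nonzero entry T[2,1,1] = -27.
The mode-1 fibre T[:,1,1] = [0, -27] gives a = [0, 1] (primitive direction); the mode-2 fibre T[2,:,1] = [-27, 0] gives b = [1, 0]; then c[k] = T[2,1,k] / (a[2]·b[1]) = [-27, -27, -18] / 1 = [-27, -27, -18].
Expanding [0, 1] ⊗ [1, 0] ⊗ [-27, -27, -18] reproduces all 12 entries of T, so T = [0, 1] ⊗ [1, 0] ⊗ [-27, -27, -18] and rank(T) ≤ 1.
These bounds meet, so rank(T) = 1.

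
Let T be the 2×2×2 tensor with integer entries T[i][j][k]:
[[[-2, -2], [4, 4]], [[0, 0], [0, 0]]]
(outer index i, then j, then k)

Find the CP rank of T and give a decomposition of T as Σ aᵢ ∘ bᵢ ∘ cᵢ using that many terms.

Lower bound: T ≠ 0 (e.g. T[0,0,0] = -2), so rank(T) ≥ 1.
Upper bound: the mode-1 fibre T[:,0,0] = [-2, 0] gives a = [1, 0] (primitive direction); the mode-2 fibre T[0,:,0] = [-2, 4] gives b = [1, -2]; then c[k] = T[0,0,k] / (a[0]·b[0]) = [-2, -2] / 1 = [-2, -2].
Expanding [1, 0] ∘ [1, -2] ∘ [-2, -2] reproduces all 8 entries of T, so T = [1, 0] ∘ [1, -2] ∘ [-2, -2] and rank(T) ≤ 1.
These bounds meet, so rank(T) = 1.

rank(T) = 1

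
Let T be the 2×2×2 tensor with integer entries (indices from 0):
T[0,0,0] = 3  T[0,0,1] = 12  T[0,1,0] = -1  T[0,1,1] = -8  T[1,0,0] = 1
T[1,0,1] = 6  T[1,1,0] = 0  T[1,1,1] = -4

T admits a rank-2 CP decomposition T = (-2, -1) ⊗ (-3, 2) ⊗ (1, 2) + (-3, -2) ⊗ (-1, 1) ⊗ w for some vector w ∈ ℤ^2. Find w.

w = (-1, 0)

Subtract the known terms from T to get the rank-1 residual R = (-3, -2) ⊗ (-1, 1) ⊗ w, so R[i,j,k] = a[i]·b[j]·w[k]. Pick indices with nonzero a[0]·b[0] = (-3)·(-1) = 3. Only the fibre through (0,0,·) is needed: R[0,0,:] = T[0,0,:] − Σₗ aₗ[0]bₗ[0]cₗ = [3, 12] − (-2)·(-3)·(1, 2) = [-3, 0]. Then w[k] = R[0,0,k] / 3 for each k, giving w = [-3, 0] / 3 = (-1, 0).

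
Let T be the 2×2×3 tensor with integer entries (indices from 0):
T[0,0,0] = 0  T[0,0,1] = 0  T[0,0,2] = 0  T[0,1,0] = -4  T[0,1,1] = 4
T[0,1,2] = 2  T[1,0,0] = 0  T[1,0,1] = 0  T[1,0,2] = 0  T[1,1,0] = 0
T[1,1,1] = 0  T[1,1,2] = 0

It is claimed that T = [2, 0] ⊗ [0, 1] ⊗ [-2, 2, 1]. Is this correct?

Reconstruct entrywise from the claimed factors. For example, T[1,1,2] = 0 and Σₗ aₗ[1]bₗ[1]cₗ[2] = (0)·(1)·(1) = 0; checking all 12 entries, every one matches. The claim holds.

Yes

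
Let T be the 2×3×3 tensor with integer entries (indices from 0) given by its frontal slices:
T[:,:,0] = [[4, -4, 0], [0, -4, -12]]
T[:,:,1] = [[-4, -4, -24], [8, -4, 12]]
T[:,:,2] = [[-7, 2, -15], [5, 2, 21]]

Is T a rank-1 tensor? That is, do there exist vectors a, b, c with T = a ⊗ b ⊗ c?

The mode-3 unfolding of T (rows indexed by k, columns by (i,j) = (0,0), (0,1), (0,2), (1,0), (1,1), (1,2)) is [[4, -4, 0, 0, -4, -12], [-4, -4, -24, 8, -4, 12], [-7, 2, -15, 5, 2, 21]].
There the 2×2 minor on rows k ∈ {0, 1}, columns (i,j) ∈ {(0,0), (0,1)} is det [[4, -4], [-4, -4]] = -32 ≠ 0, so this unfolding has rank ≥ 2; CP rank is at least every unfolding rank, so rank(T) ≥ 2.
In particular rank(T) ≥ 2 > 1, so T is not rank-1.

No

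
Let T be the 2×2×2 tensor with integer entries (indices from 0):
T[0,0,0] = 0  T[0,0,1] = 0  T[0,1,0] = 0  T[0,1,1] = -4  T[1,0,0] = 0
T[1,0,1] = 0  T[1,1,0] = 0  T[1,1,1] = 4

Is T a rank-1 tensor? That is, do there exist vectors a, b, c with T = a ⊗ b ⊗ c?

Yes

The mode-1 fibre T[:,1,1] = [-4, 4] gives a = [1, -1] (primitive direction); the mode-2 fibre T[0,:,1] = [0, -4] gives b = [0, 1]; then c[k] = T[0,1,k] / (a[0]·b[1]) = [0, -4] / 1 = [0, -4].
Expanding [1, -1] ⊗ [0, 1] ⊗ [0, -4] reproduces all 8 entries of T, so T = [1, -1] ⊗ [0, 1] ⊗ [0, -4] and rank(T) ≤ 1.
Equivalently every frontal slice T[:,:,k] is c[k] times the rank-1 matrix [1, -1] ⊗ [0, 1]. So T has rank 1 (it is nonzero).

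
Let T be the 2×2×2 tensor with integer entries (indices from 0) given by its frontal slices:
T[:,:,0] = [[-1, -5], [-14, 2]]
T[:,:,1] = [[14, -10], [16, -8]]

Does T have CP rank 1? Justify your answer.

The mode-2 unfolding of T (rows indexed by j, columns by (i,k) = (0,0), (0,1), (1,0), (1,1)) is [[-1, 14, -14, 16], [-5, -10, 2, -8]].
There the 2×2 minor on rows j ∈ {0, 1}, columns (i,k) ∈ {(0,0), (0,1)} is det [[-1, 14], [-5, -10]] = 80 ≠ 0, so this unfolding has rank ≥ 2; CP rank is at least every unfolding rank, so rank(T) ≥ 2.
In particular rank(T) ≥ 2 > 1, so T is not rank-1.

No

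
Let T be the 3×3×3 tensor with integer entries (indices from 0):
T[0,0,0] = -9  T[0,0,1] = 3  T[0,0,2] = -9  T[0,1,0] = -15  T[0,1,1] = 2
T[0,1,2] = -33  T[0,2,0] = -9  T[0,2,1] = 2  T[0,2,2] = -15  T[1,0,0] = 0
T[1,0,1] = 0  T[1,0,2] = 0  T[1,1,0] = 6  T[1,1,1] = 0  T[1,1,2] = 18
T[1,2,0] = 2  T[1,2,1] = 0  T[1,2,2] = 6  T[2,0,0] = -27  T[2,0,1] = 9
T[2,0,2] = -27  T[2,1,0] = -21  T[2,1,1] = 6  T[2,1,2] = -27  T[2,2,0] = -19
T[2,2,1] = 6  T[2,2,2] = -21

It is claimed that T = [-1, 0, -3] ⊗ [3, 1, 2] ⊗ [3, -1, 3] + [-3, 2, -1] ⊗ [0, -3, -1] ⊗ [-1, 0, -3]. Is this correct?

No

Reconstruct entry (0,1,0) from the claimed factors: Σₗ aₗ[0]bₗ[1]cₗ[0] = (-1)·(1)·(3) + (-3)·(-3)·(-1) = -12, but T[0,1,0] = -15. The claim is false.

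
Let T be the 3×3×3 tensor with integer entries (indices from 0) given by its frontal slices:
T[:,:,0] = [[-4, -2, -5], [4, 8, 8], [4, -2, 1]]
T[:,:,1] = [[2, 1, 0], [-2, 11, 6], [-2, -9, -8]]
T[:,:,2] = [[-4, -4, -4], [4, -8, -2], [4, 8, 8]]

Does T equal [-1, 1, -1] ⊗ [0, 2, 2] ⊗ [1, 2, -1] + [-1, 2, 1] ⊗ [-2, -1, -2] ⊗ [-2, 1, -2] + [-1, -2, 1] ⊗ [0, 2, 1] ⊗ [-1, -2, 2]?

No

Reconstruct entry (1,0,0) from the claimed factors: Σₗ aₗ[1]bₗ[0]cₗ[0] = (1)·(0)·(1) + (2)·(-2)·(-2) + (-2)·(0)·(-1) = 8, but T[1,0,0] = 4. The claim is false.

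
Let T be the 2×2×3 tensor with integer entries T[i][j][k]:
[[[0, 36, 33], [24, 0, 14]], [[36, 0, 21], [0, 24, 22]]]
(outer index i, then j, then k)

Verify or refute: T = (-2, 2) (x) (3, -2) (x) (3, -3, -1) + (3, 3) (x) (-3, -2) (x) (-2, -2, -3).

Yes

Reconstruct entrywise from the claimed factors. For example, T[0,0,2] = 33 and Σₗ aₗ[0]bₗ[0]cₗ[2] = (-2)·(3)·(-1) + (3)·(-3)·(-3) = 33; checking all 12 entries, every one matches. The claim holds.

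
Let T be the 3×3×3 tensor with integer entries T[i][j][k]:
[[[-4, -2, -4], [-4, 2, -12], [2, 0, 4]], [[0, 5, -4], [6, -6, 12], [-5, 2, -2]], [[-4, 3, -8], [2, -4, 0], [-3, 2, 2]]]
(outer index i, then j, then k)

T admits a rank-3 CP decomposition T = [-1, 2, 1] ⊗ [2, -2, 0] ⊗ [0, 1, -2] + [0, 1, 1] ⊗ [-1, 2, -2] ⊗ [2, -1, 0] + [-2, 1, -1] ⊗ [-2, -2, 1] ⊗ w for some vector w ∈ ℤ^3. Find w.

Subtract the known terms from T to get the rank-1 residual R = [-2, 1, -1] ⊗ [-2, -2, 1] ⊗ w, so R[i,j,k] = a[i]·b[j]·w[k]. Pick indices with nonzero a[0]·b[0] = (-2)·(-2) = 4. Only the fibre through (0,0,·) is needed: R[0,0,:] = T[0,0,:] − Σₗ aₗ[0]bₗ[0]cₗ = [-4, -2, -4] − (-1)·(2)·[0, 1, -2] − (0)·(-1)·[2, -1, 0] = [-4, 0, -8]. Then w[k] = R[0,0,k] / 4 for each k, giving w = [-4, 0, -8] / 4 = [-1, 0, -2].

w = [-1, 0, -2]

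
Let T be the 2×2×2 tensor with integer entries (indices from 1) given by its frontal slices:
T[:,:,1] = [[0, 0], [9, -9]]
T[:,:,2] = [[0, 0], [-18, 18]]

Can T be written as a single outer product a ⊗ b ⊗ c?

If T = a ⊗ b ⊗ c then every fibre of T is a multiple of the corresponding factor, so read the factors off the fibres through the nonzero entry T[2,1,1] = 9.
The mode-1 fibre T[:,1,1] = [0, 9] gives a = [0, 1] (primitive direction); the mode-2 fibre T[2,:,1] = [9, -9] gives b = [1, -1]; then c[k] = T[2,1,k] / (a[2]·b[1]) = [9, -18] / 1 = [9, -18].
Expanding [0, 1] ⊗ [1, -1] ⊗ [9, -18] reproduces all 8 entries of T, so T = [0, 1] ⊗ [1, -1] ⊗ [9, -18] and rank(T) ≤ 1.
Equivalently every frontal slice T[:,:,k] is c[k] times the rank-1 matrix [0, 1] ⊗ [1, -1]. So T has rank 1 (it is nonzero).

Yes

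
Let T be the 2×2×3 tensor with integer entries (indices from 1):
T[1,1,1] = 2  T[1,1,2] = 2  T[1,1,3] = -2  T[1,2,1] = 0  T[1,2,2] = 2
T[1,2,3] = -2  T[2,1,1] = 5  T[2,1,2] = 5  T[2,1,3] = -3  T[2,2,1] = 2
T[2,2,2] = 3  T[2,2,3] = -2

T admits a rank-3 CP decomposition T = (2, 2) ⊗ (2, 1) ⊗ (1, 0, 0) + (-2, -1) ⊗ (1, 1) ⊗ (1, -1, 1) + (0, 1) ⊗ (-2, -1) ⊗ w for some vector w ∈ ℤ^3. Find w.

w = (-1, -2, 1)

Subtract the known terms from T to get the rank-1 residual R = (0, 1) ⊗ (-2, -1) ⊗ w, so R[i,j,k] = a[i]·b[j]·w[k]. Pick indices with nonzero a[2]·b[1] = (1)·(-2) = -2. Only the fibre through (2,1,·) is needed: R[2,1,:] = T[2,1,:] − Σₗ aₗ[2]bₗ[1]cₗ = [5, 5, -3] − (2)·(2)·(1, 0, 0) − (-1)·(1)·(1, -1, 1) = [2, 4, -2]. Then w[k] = R[2,1,k] / -2 for each k, giving w = [2, 4, -2] / -2 = (-1, -2, 1).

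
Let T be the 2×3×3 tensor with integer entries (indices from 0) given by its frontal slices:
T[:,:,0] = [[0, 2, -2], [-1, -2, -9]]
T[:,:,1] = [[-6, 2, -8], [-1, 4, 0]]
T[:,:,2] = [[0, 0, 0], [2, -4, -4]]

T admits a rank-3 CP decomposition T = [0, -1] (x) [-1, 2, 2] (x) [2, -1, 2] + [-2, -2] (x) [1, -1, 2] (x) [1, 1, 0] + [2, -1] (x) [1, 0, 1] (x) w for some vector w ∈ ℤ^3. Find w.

w = [1, -2, 0]

Subtract the known terms from T to get the rank-1 residual R = [2, -1] (x) [1, 0, 1] (x) w, so R[i,j,k] = a[i]·b[j]·w[k]. Pick indices with nonzero a[0]·b[0] = (2)·(1) = 2. Only the fibre through (0,0,·) is needed: R[0,0,:] = T[0,0,:] − Σₗ aₗ[0]bₗ[0]cₗ = [0, -6, 0] − (0)·(-1)·[2, -1, 2] − (-2)·(1)·[1, 1, 0] = [2, -4, 0]. Then w[k] = R[0,0,k] / 2 for each k, giving w = [2, -4, 0] / 2 = [1, -2, 0].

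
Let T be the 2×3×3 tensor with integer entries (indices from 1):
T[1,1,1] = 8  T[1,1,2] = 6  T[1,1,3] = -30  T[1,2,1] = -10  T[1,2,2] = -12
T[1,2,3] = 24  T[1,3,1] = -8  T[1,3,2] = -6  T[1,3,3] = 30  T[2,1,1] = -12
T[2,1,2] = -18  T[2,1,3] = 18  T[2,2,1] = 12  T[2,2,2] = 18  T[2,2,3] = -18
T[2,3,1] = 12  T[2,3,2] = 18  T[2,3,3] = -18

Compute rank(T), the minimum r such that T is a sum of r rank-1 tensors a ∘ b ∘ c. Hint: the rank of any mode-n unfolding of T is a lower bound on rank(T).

Lower bound: in the mode-2 unfolding of T (rows indexed by j, columns by (i,k)) the 2×2 minor on rows j ∈ {1, 2}, columns (i,k) ∈ {(1,1), (1,2)} is det [[8, 6], [-10, -12]] = -36 ≠ 0, so that unfolding has rank ≥ 2 and hence rank(T) ≥ 2 (CP rank is at least every unfolding rank, though it can be larger).
Upper bound: with S_k = T[:,:,k], the two rank-1 terms a₁b₁ᵀ, a₂b₂ᵀ are the rank-1 members of the pencil x·S₁ + y·S₂.
The 2×2 minor of x·S₁ + y·S₂ on rows {1,2}, columns {1,2} is −24·x² − 108·xy − 108·y² = (-12)·(x + 3·y)(2·x + 3·y), vanishing at (x:y) = (3:-1) and (3:-2).
M₁ = 3·S₁ − S₂ = [[18, -18, -18], [-18, 18, 18]] = 18·[1, -1][1, -1, -1]ᵀ and M₂ = 3·S₁ − 2·S₂ = [[12, -6, -12], [0, 0, 0]] = 6·[1, 0][2, -1, -2]ᵀ, so take a₁ = [1, -1], b₁ = [1, -1, -1], a₂ = [1, 0], b₂ = [2, -1, -2].
Each slice is an integer combination of E₁ = a₁b₁ᵀ and E₂ = a₂b₂ᵀ: S₁ = 12·E₁ − 2·E₂, S₂ = 18·E₁ − 6·E₂, S₃ = −18·E₁ − 6·E₂; reading off coefficients, c₁ = [12, 18, -18] and c₂ = [-2, -6, -6].
Hence T = [1, -1] ∘ [1, -1, -1] ∘ [12, 18, -18] + [1, 0] ∘ [2, -1, -2] ∘ [-2, -6, -6], so rank(T) ≤ 2.
These bounds meet, so rank(T) = 2.

2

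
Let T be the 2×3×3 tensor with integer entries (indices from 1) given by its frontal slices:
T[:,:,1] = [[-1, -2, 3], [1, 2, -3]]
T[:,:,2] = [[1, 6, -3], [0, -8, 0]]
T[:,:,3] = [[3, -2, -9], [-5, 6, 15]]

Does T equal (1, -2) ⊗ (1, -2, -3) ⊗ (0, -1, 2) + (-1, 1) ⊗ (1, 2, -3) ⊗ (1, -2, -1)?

Yes

Reconstruct entrywise from the claimed factors. For example, T[1,2,2] = 6 and Σₗ aₗ[1]bₗ[2]cₗ[2] = (1)·(-2)·(-1) + (-1)·(2)·(-2) = 6; checking all 18 entries, every one matches. The claim holds.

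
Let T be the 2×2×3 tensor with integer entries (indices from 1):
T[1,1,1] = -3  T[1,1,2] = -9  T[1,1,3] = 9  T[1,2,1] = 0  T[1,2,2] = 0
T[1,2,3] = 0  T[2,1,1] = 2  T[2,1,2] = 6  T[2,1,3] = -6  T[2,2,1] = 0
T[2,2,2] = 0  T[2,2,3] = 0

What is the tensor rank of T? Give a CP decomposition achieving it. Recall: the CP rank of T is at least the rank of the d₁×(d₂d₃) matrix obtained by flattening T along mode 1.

rank(T) = 1

Lower bound: T ≠ 0 (e.g. T[1,1,1] = -3), so rank(T) ≥ 1.
Upper bound: if T = a (x) b (x) c then every fibre of T is a multiple of the corresponding factor, so read the factors off the fibres through the nonzero entry T[1,1,1] = -3.
The mode-1 fibre T[:,1,1] = [-3, 2] gives a = (3, -2) (primitive direction); the mode-2 fibre T[1,:,1] = [-3, 0] gives b = (1, 0); then c[k] = T[1,1,k] / (a[1]·b[1]) = [-3, -9, 9] / 3 = (-1, -3, 3).
Expanding (3, -2) (x) (1, 0) (x) (-1, -3, 3) reproduces all 12 entries of T, so T = (3, -2) (x) (1, 0) (x) (-1, -3, 3) and rank(T) ≤ 1.
These bounds meet, so rank(T) = 1.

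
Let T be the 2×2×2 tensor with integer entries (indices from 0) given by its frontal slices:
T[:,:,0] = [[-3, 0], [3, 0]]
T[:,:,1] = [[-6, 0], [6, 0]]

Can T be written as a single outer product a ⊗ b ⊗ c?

Yes

The mode-1 fibre T[:,0,0] = [-3, 3] gives a = (1, -1) (primitive direction); the mode-2 fibre T[0,:,0] = [-3, 0] gives b = (1, 0); then c[k] = T[0,0,k] / (a[0]·b[0]) = [-3, -6] / 1 = (-3, -6).
Expanding (1, -1) ⊗ (1, 0) ⊗ (-3, -6) reproduces all 8 entries of T, so T = (1, -1) ⊗ (1, 0) ⊗ (-3, -6) and rank(T) ≤ 1.
Equivalently every frontal slice T[:,:,k] is c[k] times the rank-1 matrix (1, -1) ⊗ (1, 0). So T has rank 1 (it is nonzero).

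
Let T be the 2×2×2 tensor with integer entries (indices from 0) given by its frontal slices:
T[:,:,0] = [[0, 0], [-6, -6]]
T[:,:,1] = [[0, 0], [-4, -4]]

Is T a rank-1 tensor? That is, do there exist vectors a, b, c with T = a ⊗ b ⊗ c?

Yes

If T = a ⊗ b ⊗ c then every fibre of T is a multiple of the corresponding factor, so read the factors off the fibres through the nonzero entry T[1,0,0] = -6.
The mode-1 fibre T[:,0,0] = [0, -6] gives a = [0, 1] (primitive direction); the mode-2 fibre T[1,:,0] = [-6, -6] gives b = [1, 1]; then c[k] = T[1,0,k] / (a[1]·b[0]) = [-6, -4] / 1 = [-6, -4].
Expanding [0, 1] ⊗ [1, 1] ⊗ [-6, -4] reproduces all 8 entries of T, so T = [0, 1] ⊗ [1, 1] ⊗ [-6, -4] and rank(T) ≤ 1.
Equivalently every frontal slice T[:,:,k] is c[k] times the rank-1 matrix [0, 1] ⊗ [1, 1]. So T has rank 1 (it is nonzero).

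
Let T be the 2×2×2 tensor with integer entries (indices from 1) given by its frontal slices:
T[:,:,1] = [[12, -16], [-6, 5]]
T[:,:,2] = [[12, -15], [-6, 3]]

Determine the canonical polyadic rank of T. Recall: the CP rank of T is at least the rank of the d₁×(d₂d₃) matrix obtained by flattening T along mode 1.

2

Lower bound: the mode-3 unfolding of T (rows indexed by k, columns by (i,j) = (1,1), (1,2), (2,1), (2,2)) is [[12, -16, -6, 5], [12, -15, -6, 3]].
There the 2×2 minor on rows k ∈ {1, 2}, columns (i,j) ∈ {(1,1), (1,2)} is det [[12, -16], [12, -15]] = 12 ≠ 0, so this unfolding has rank ≥ 2; CP rank is at least every unfolding rank, so rank(T) ≥ 2. (Flattening ranks never certify an upper bound on CP rank; for that we must actually write T with 2 rank-1 terms.)
Upper bound — finding two terms. Write S_k = T[:,:,k] for the frontal slices: S₁ = [[12, -16], [-6, 5]], S₂ = [[12, -15], [-6, 3]].
If T = a₁ ⊗ b₁ ⊗ c₁ + a₂ ⊗ b₂ ⊗ c₂ then each S_k = c₁[k]·a₁b₁ᵀ + c₂[k]·a₂b₂ᵀ. S₁ and S₂ are linearly independent, so a₁b₁ᵀ and a₂b₂ᵀ must span the same plane of matrices: they are the rank-1 matrices of the form x·S₁ + y·S₂.
det(x·S₁ + y·S₂) is −36·x² − 90·xy − 54·y² = (-18)·(2·x + 3·y)(x + y), vanishing at (x:y) = (3:-2) and (1:-1).
M₁ = 3·S₁ − 2·S₂ = [[12, -18], [-6, 9]] = 3·[2, -1][2, -3]ᵀ and M₂ = S₁ − S₂ = [[0, -1], [0, 2]] = −[1, -2][0, 1]ᵀ, so take a₁ = [2, -1], b₁ = [2, -3], a₂ = [1, -2], b₂ = [0, 1].
Each slice is an integer combination of E₁ = a₁b₁ᵀ and E₂ = a₂b₂ᵀ: S₁ = 3·E₁ + 2·E₂, S₂ = 3·E₁ + 3·E₂; reading off coefficients, c₁ = [3, 3] and c₂ = [2, 3].
Hence T = [2, -1] ⊗ [2, -3] ⊗ [3, 3] + [1, -2] ⊗ [0, 1] ⊗ [2, 3], so rank(T) ≤ 2.
These bounds meet, so rank(T) = 2.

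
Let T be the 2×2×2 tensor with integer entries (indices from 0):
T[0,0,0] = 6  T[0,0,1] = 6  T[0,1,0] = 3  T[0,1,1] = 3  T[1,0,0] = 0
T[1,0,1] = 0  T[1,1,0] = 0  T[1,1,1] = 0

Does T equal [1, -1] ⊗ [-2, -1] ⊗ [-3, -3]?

No

Reconstruct entry (1,0,0) from the claimed factors: Σₗ aₗ[1]bₗ[0]cₗ[0] = (-1)·(-2)·(-3) = -6, but T[1,0,0] = 0. The claim is false.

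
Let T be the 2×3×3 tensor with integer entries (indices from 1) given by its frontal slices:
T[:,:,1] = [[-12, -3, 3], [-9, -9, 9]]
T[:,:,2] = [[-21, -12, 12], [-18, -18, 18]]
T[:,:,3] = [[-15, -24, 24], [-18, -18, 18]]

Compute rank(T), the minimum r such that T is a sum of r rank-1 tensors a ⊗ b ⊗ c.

2

Lower bound: the mode-3 unfolding of T (rows indexed by k, columns by (i,j) = (1,1), (1,2), (1,3), (2,1), (2,2), (2,3)) is [[-12, -3, 3, -9, -9, 9], [-21, -12, 12, -18, -18, 18], [-15, -24, 24, -18, -18, 18]].
There the 2×2 minor on rows k ∈ {1, 2}, columns (i,j) ∈ {(1,1), (1,2)} is det [[-12, -3], [-21, -12]] = 81 ≠ 0, so this unfolding has rank ≥ 2; CP rank is at least every unfolding rank, so rank(T) ≥ 2. (Unfolding ranks only ever bound the CP rank from below — rank(T) can be strictly larger than all of them — so the matching upper bound has to come from an explicit 2-term decomposition.)
Upper bound — finding two terms. Write S_k = T[:,:,k] for the frontal slices: S₁ = [[-12, -3, 3], [-9, -9, 9]], S₂ = [[-21, -12, 12], [-18, -18, 18]], S₃ = [[-15, -24, 24], [-18, -18, 18]].
If T = a₁ ⊗ b₁ ⊗ c₁ + a₂ ⊗ b₂ ⊗ c₂ then each S_k = c₁[k]·a₁b₁ᵀ + c₂[k]·a₂b₂ᵀ. S₁ and S₂ are linearly independent, so a₁b₁ᵀ and a₂b₂ᵀ must span the same plane of matrices: they are the rank-1 matrices of the form x·S₁ + y·S₂.
The 2×2 minor of x·S₁ + y·S₂ on rows {1,2}, columns {1,2} is 81·x² + 243·xy + 162·y² = 81·(x + 2·y)(x + y), vanishing at (x:y) = (2:-1) and (1:-1).
M₁ = 2·S₁ − S₂ = [[-3, 6, -6], [0, 0, 0]] = (-3)·[1, 0][1, -2, 2]ᵀ and M₂ = S₁ − S₂ = [[9, 9, -9], [9, 9, -9]] = 9·[1, 1][1, 1, -1]ᵀ, so take a₁ = [1, 0], b₁ = [1, -2, 2], a₂ = [1, 1], b₂ = [1, 1, -1].
Each slice is an integer combination of E₁ = a₁b₁ᵀ and E₂ = a₂b₂ᵀ: S₁ = −3·E₁ − 9·E₂, S₂ = −3·E₁ − 18·E₂, S₃ = 3·E₁ − 18·E₂; reading off coefficients, c₁ = [-3, -3, 3] and c₂ = [-9, -18, -18].
Hence T = [1, 0] ⊗ [1, -2, 2] ⊗ [-3, -3, 3] + [1, 1] ⊗ [1, 1, -1] ⊗ [-9, -18, -18], so rank(T) ≤ 2.
These bounds meet, so rank(T) = 2.
Check entry T[1,2,3] = -24: (1)·(-2)·(3) + (1)·(1)·(-18) = -24.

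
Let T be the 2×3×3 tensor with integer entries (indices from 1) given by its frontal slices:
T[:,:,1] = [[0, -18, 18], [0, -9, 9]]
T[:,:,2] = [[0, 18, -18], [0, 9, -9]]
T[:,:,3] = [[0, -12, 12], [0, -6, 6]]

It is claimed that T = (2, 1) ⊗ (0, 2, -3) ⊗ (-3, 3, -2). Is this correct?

No

Reconstruct entry (1,2,1) from the claimed factors: Σₗ aₗ[1]bₗ[2]cₗ[1] = (2)·(2)·(-3) = -12, but T[1,2,1] = -18. The claim is false.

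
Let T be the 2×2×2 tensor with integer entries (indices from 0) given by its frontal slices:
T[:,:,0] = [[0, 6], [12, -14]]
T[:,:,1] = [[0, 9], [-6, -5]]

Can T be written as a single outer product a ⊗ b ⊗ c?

No

The mode-3 unfolding of T (rows indexed by k, columns by (i,j) = (0,0), (0,1), (1,0), (1,1)) is [[0, 6, 12, -14], [0, 9, -6, -5]].
There the 2×2 minor on rows k ∈ {0, 1}, columns (i,j) ∈ {(0,1), (1,0)} is det [[6, 12], [9, -6]] = -144 ≠ 0, so this unfolding has rank ≥ 2; CP rank is at least every unfolding rank, so rank(T) ≥ 2.
In particular rank(T) ≥ 2 > 1, so T is not rank-1.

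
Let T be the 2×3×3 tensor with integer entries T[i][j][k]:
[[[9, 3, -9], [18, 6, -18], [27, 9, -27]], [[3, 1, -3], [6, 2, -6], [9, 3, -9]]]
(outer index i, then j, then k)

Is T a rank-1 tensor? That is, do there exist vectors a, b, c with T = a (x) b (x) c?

If T = a (x) b (x) c then every fibre of T is a multiple of the corresponding factor, so read the factors off the fibres through the nonzero entry T[0,0,0] = 9.
The mode-1 fibre T[:,0,0] = [9, 3] gives a = (3, 1) (primitive direction); the mode-2 fibre T[0,:,0] = [9, 18, 27] gives b = (1, 2, 3); then c[k] = T[0,0,k] / (a[0]·b[0]) = [9, 3, -9] / 3 = (3, 1, -3).
Expanding (3, 1) (x) (1, 2, 3) (x) (3, 1, -3) reproduces all 18 entries of T, so T = (3, 1) (x) (1, 2, 3) (x) (3, 1, -3) and rank(T) ≤ 1.
Equivalently every frontal slice T[:,:,k] is c[k] times the rank-1 matrix (3, 1) (x) (1, 2, 3). So T has rank 1 (it is nonzero).

Yes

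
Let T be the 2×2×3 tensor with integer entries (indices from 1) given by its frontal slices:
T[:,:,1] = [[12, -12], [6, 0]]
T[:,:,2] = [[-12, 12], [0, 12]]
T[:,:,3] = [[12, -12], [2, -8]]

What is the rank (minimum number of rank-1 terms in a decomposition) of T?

2

Lower bound: the mode-2 unfolding of T (rows indexed by j, columns by (i,k) = (1,1), (1,2), (1,3), (2,1), (2,2), (2,3)) is [[12, -12, 12, 6, 0, 2], [-12, 12, -12, 0, 12, -8]].
There the 2×2 minor on rows j ∈ {1, 2}, columns (i,k) ∈ {(1,1), (2,1)} is det [[12, 6], [-12, 0]] = 72 ≠ 0, so this unfolding has rank ≥ 2; CP rank is at least every unfolding rank, so rank(T) ≥ 2. (Flattening ranks never certify an upper bound on CP rank; for that we must actually write T with 2 rank-1 terms.)
Upper bound — finding two terms. Write S_k = T[:,:,k] for the frontal slices: S₁ = [[12, -12], [6, 0]], S₂ = [[-12, 12], [0, 12]], S₃ = [[12, -12], [2, -8]].
If T = a₁ ⊗ b₁ ⊗ c₁ + a₂ ⊗ b₂ ⊗ c₂ then each S_k = c₁[k]·a₁b₁ᵀ + c₂[k]·a₂b₂ᵀ. S₁ and S₂ are linearly independent, so a₁b₁ᵀ and a₂b₂ᵀ must span the same plane of matrices: they are the rank-1 matrices of the form x·S₁ + y·S₂.
det(x·S₁ + y·S₂) is 72·x² + 72·xy − 144·y² = 72·(x + 2·y)(x − y), vanishing at (x:y) = (2:-1) and (1:1).
M₁ = 2·S₁ − S₂ = [[36, -36], [12, -12]] = 12·[3, 1][1, -1]ᵀ and M₂ = S₁ + S₂ = [[0, 0], [6, 12]] = 6·[0, 1][1, 2]ᵀ, so take a₁ = [3, 1], b₁ = [1, -1], a₂ = [0, 1], b₂ = [1, 2].
Each slice is an integer combination of E₁ = a₁b₁ᵀ and E₂ = a₂b₂ᵀ: S₁ = 4·E₁ + 2·E₂, S₂ = −4·E₁ + 4·E₂, S₃ = 4·E₁ − 2·E₂; reading off coefficients, c₁ = [4, -4, 4] and c₂ = [2, 4, -2].
Hence T = [3, 1] ⊗ [1, -1] ⊗ [4, -4, 4] + [0, 1] ⊗ [1, 2] ⊗ [2, 4, -2], so rank(T) ≤ 2.
These bounds meet, so rank(T) = 2.
Check entry T[1,2,3] = -12: (3)·(-1)·(4) + (0)·(2)·(-2) = -12.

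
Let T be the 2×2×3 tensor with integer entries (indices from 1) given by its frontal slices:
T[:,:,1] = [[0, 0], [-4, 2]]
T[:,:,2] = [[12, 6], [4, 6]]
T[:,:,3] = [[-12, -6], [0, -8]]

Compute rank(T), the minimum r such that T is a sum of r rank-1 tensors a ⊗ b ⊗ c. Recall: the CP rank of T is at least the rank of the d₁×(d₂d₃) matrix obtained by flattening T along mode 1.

Lower bound: the mode-3 unfolding of T (rows indexed by k, columns by (i,j) = (1,1), (1,2), (2,1), (2,2)) is [[0, 0, -4, 2], [12, 6, 4, 6], [-12, -6, 0, -8]].
There the 2×2 minor on rows k ∈ {1, 2}, columns (i,j) ∈ {(1,1), (2,1)} is det [[0, -4], [12, 4]] = 48 ≠ 0, so this unfolding has rank ≥ 2; CP rank is at least every unfolding rank, so rank(T) ≥ 2. (Flattening ranks never certify an upper bound on CP rank; for that we must actually write T with 2 rank-1 terms.)
Upper bound — finding two terms. Write S_k = T[:,:,k] for the frontal slices: S₁ = [[0, 0], [-4, 2]], S₂ = [[12, 6], [4, 6]], S₃ = [[-12, -6], [0, -8]].
If T = a₁ ⊗ b₁ ⊗ c₁ + a₂ ⊗ b₂ ⊗ c₂ then each S_k = c₁[k]·a₁b₁ᵀ + c₂[k]·a₂b₂ᵀ. S₁ and S₂ are linearly independent, so a₁b₁ᵀ and a₂b₂ᵀ must span the same plane of matrices: they are the rank-1 matrices of the form x·S₁ + y·S₂.
det(x·S₁ + y·S₂) is 48·xy + 48·y² = 48·(y)(x + y), vanishing at (x:y) = (1:0) and (1:-1).
M₁ = S₁ = [[0, 0], [-4, 2]] = (-2)·(0, 1)(2, -1)ᵀ and M₂ = S₁ − S₂ = [[-12, -6], [-8, -4]] = (-2)·(3, 2)(2, 1)ᵀ, so take a₁ = (0, 1), b₁ = (2, -1), a₂ = (3, 2), b₂ = (2, 1).
Each slice is an integer combination of E₁ = a₁b₁ᵀ and E₂ = a₂b₂ᵀ: S₁ = −2·E₁, S₂ = −2·E₁ + 2·E₂, S₃ = 4·E₁ − 2·E₂; reading off coefficients, c₁ = (-2, -2, 4) and c₂ = (0, 2, -2).
Hence T = (0, 1) ⊗ (2, -1) ⊗ (-2, -2, 4) + (3, 2) ⊗ (2, 1) ⊗ (0, 2, -2), so rank(T) ≤ 2.
These bounds meet, so rank(T) = 2.
Check entry T[1,2,2] = 6: (0)·(-1)·(-2) + (3)·(1)·(2) = 6.

2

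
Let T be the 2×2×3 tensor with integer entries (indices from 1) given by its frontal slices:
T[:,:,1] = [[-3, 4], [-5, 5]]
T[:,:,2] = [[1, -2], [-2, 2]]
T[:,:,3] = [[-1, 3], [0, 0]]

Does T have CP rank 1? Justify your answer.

The mode-3 unfolding of T (rows indexed by k, columns by (i,j) = (1,1), (1,2), (2,1), (2,2)) is [[-3, 4, -5, 5], [1, -2, -2, 2], [-1, 3, 0, 0]].
There the 3×3 minor on rows k ∈ {1, 2, 3}, columns (i,j) ∈ {(1,1), (1,2), (2,1)} is det [[-3, 4, -5], [1, -2, -2], [-1, 3, 0]] = -15 ≠ 0, so this unfolding has rank ≥ 3; CP rank is at least every unfolding rank, so rank(T) ≥ 3.
In particular rank(T) ≥ 3 > 1, so T is not rank-1.

No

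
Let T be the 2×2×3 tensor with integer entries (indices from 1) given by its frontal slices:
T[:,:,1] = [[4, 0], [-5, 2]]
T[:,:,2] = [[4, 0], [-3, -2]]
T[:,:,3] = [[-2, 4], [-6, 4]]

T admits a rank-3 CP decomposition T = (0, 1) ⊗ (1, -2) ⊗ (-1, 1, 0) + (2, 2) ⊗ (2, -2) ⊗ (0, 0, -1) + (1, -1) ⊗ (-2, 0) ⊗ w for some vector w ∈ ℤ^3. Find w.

Subtract the known terms from T to get the rank-1 residual R = (1, -1) ⊗ (-2, 0) ⊗ w, so R[i,j,k] = a[i]·b[j]·w[k]. Pick indices with nonzero a[1]·b[1] = (1)·(-2) = -2. Only the fibre through (1,1,·) is needed: R[1,1,:] = T[1,1,:] − Σₗ aₗ[1]bₗ[1]cₗ = [4, 4, -2] − (0)·(1)·(-1, 1, 0) − (2)·(2)·(0, 0, -1) = [4, 4, 2]. Then w[k] = R[1,1,k] / -2 for each k, giving w = [4, 4, 2] / -2 = (-2, -2, -1).

w = (-2, -2, -1)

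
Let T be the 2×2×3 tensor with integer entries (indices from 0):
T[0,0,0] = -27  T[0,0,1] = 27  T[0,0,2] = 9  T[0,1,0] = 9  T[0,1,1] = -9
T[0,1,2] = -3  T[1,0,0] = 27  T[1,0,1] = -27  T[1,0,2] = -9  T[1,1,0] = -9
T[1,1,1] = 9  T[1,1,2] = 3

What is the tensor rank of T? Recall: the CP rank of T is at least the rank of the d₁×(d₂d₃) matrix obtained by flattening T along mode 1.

1

Lower bound: T ≠ 0 (e.g. T[0,0,0] = -27), so rank(T) ≥ 1.
Upper bound: if T = a ∘ b ∘ c then every fibre of T is a multiple of the corresponding factor, so read the factors off the fibres through the nonzero entry T[0,0,0] = -27.
The mode-1 fibre T[:,0,0] = [-27, 27] gives a = [1, -1] (primitive direction); the mode-2 fibre T[0,:,0] = [-27, 9] gives b = [3, -1]; then c[k] = T[0,0,k] / (a[0]·b[0]) = [-27, 27, 9] / 3 = [-9, 9, 3].
Expanding [1, -1] ∘ [3, -1] ∘ [-9, 9, 3] reproduces all 12 entries of T, so T = [1, -1] ∘ [3, -1] ∘ [-9, 9, 3] and rank(T) ≤ 1.
These bounds meet, so rank(T) = 1.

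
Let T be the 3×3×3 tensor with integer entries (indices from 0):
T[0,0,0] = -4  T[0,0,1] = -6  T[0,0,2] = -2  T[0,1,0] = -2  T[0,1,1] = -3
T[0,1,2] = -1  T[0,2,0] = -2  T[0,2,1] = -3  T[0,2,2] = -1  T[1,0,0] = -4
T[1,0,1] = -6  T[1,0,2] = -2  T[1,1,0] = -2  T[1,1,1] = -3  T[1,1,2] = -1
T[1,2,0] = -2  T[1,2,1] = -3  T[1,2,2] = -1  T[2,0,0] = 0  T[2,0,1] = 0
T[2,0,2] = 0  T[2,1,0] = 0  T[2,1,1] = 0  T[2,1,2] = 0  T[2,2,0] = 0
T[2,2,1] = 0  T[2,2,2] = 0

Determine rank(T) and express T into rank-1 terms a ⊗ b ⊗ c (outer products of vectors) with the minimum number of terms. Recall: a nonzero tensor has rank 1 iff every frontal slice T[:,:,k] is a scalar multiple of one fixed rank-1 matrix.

rank(T) = 1

Lower bound: T ≠ 0 (e.g. T[0,0,0] = -4), so rank(T) ≥ 1.
Upper bound: the mode-1 fibre T[:,0,0] = [-4, -4, 0] gives a = [1, 1, 0] (primitive direction); the mode-2 fibre T[0,:,0] = [-4, -2, -2] gives b = [2, 1, 1]; then c[k] = T[0,0,k] / (a[0]·b[0]) = [-4, -6, -2] / 2 = [-2, -3, -1].
Expanding [1, 1, 0] ⊗ [2, 1, 1] ⊗ [-2, -3, -1] reproduces all 27 entries of T, so T = [1, 1, 0] ⊗ [2, 1, 1] ⊗ [-2, -3, -1] and rank(T) ≤ 1.
These bounds meet, so rank(T) = 1.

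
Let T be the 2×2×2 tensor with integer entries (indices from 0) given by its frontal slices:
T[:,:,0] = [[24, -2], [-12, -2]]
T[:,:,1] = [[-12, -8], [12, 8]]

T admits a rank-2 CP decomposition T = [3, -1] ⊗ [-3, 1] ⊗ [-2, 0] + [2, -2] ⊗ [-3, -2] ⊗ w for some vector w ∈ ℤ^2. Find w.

w = [-1, 2]

Subtract the known terms from T to get the rank-1 residual R = [2, -2] ⊗ [-3, -2] ⊗ w, so R[i,j,k] = a[i]·b[j]·w[k]. Pick indices with nonzero a[0]·b[0] = (2)·(-3) = -6. Only the fibre through (0,0,·) is needed: R[0,0,:] = T[0,0,:] − Σₗ aₗ[0]bₗ[0]cₗ = [24, -12] − (3)·(-3)·[-2, 0] = [6, -12]. Then w[k] = R[0,0,k] / -6 for each k, giving w = [6, -12] / -6 = [-1, 2].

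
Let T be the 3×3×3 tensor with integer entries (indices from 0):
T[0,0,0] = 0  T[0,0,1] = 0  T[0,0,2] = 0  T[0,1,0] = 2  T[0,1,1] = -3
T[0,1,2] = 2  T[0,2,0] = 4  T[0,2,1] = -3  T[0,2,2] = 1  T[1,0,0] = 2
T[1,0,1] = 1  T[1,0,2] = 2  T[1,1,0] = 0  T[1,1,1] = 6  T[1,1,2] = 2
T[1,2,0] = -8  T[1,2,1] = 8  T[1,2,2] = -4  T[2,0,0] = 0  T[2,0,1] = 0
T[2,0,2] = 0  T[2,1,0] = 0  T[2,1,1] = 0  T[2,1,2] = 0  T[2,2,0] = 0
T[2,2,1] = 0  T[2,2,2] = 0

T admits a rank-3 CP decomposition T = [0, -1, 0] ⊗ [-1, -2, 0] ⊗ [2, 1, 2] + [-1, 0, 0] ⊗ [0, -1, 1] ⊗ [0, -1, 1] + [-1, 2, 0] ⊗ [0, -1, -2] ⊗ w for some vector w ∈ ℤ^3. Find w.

Subtract the known terms from T to get the rank-1 residual R = [-1, 2, 0] ⊗ [0, -1, -2] ⊗ w, so R[i,j,k] = a[i]·b[j]·w[k]. Pick indices with nonzero a[0]·b[1] = (-1)·(-1) = 1. Only the fibre through (0,1,·) is needed: R[0,1,:] = T[0,1,:] − Σₗ aₗ[0]bₗ[1]cₗ = [2, -3, 2] − (0)·(-2)·[2, 1, 2] − (-1)·(-1)·[0, -1, 1] = [2, -2, 1]. Then w[k] = R[0,1,k] / 1 for each k, giving w = [2, -2, 1] / 1 = [2, -2, 1].

w = [2, -2, 1]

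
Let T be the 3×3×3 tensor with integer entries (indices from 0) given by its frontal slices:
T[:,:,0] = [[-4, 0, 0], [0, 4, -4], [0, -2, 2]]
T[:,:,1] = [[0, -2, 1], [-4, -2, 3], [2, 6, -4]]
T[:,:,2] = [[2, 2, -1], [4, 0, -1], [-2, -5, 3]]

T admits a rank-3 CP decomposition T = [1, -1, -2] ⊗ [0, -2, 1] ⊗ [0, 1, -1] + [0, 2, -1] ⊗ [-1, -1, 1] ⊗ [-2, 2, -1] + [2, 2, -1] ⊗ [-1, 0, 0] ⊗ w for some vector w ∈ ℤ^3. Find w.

Subtract the known terms from T to get the rank-1 residual R = [2, 2, -1] ⊗ [-1, 0, 0] ⊗ w, so R[i,j,k] = a[i]·b[j]·w[k]. Pick indices with nonzero a[0]·b[0] = (2)·(-1) = -2. Only the fibre through (0,0,·) is needed: R[0,0,:] = T[0,0,:] − Σₗ aₗ[0]bₗ[0]cₗ = [-4, 0, 2] − (1)·(0)·[0, 1, -1] − (0)·(-1)·[-2, 2, -1] = [-4, 0, 2]. Then w[k] = R[0,0,k] / -2 for each k, giving w = [-4, 0, 2] / -2 = [2, 0, -1].

w = [2, 0, -1]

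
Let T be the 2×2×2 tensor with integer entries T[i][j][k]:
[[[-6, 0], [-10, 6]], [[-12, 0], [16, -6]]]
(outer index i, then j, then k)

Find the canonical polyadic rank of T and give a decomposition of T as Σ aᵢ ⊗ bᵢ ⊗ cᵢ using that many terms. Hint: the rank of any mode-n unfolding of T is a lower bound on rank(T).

Lower bound: in the mode-1 unfolding of T (rows indexed by i, columns by (j,k)) the 2×2 minor on rows i ∈ {0, 1}, columns (j,k) ∈ {(0,0), (1,0)} is det [[-6, -10], [-12, 16]] = -216 ≠ 0, so that unfolding has rank ≥ 2 and hence rank(T) ≥ 2 (CP rank is at least every unfolding rank, though it can be larger).
Upper bound: with S_k = T[:,:,k], the two rank-1 terms a₁b₁ᵀ, a₂b₂ᵀ are the rank-1 members of the pencil x·S₀ + y·S₁.
det(x·S₀ + y·S₁) is −216·x² + 108·xy = (-108)·(2·x − y)(x), vanishing at (x:y) = (1:2) and (0:1).
M₁ = S₀ + 2·S₁ = [[-6, 2], [-12, 4]] = (-2)·[1, 2][3, -1]ᵀ and M₂ = S₁ = [[0, 6], [0, -6]] = 6·[1, -1][0, 1]ᵀ, so take a₁ = [1, 2], b₁ = [3, -1], a₂ = [1, -1], b₂ = [0, 1].
Each slice is an integer combination of E₁ = a₁b₁ᵀ and E₂ = a₂b₂ᵀ: S₀ = −2·E₁ − 12·E₂, S₁ = 6·E₂; reading off coefficients, c₁ = [-2, 0] and c₂ = [-12, 6].
Hence T = [1, 2] ⊗ [3, -1] ⊗ [-2, 0] + [1, -1] ⊗ [0, 1] ⊗ [-12, 6], so rank(T) ≤ 2.
These bounds meet, so rank(T) = 2.

rank(T) = 2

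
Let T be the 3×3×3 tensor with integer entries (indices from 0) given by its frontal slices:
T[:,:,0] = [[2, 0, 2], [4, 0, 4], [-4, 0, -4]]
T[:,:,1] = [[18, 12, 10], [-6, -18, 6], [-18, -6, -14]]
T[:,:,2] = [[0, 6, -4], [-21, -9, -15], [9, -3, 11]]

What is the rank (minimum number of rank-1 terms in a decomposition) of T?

2

Lower bound: the mode-1 unfolding of T (rows indexed by i, columns by (j,k) = (0,0), (0,1), (0,2), (1,0), (1,1), (1,2), (2,0), (2,1), (2,2)) is [[2, 18, 0, 0, 12, 6, 2, 10, -4], [4, -6, -21, 0, -18, -9, 4, 6, -15], [-4, -18, 9, 0, -6, -3, -4, -14, 11]].
There the 2×2 minor on rows i ∈ {0, 1}, columns (j,k) ∈ {(0,0), (0,1)} is det [[2, 18], [4, -6]] = -84 ≠ 0, so this unfolding has rank ≥ 2; CP rank is at least every unfolding rank, so rank(T) ≥ 2. (Flattening ranks never certify an upper bound on CP rank; for that we must actually write T with 2 rank-1 terms.)
Upper bound — finding two terms. Write S_k = T[:,:,k] for the frontal slices: S₀ = [[2, 0, 2], [4, 0, 4], [-4, 0, -4]], S₁ = [[18, 12, 10], [-6, -18, 6], [-18, -6, -14]], S₂ = [[0, 6, -4], [-21, -9, -15], [9, -3, 11]].
If T = a₁ ⊗ b₁ ⊗ c₁ + a₂ ⊗ b₂ ⊗ c₂ then each S_k = c₁[k]·a₁b₁ᵀ + c₂[k]·a₂b₂ᵀ. S₀ and S₁ are linearly independent, so a₁b₁ᵀ and a₂b₂ᵀ must span the same plane of matrices: they are the rank-1 matrices of the form x·S₀ + y·S₁.
The 2×2 minor of x·S₀ + y·S₁ on rows {0,1}, columns {0,1} is −84·xy − 252·y² = (-84)·(x + 3·y)(y), vanishing at (x:y) = (3:-1) and (1:0).
M₁ = 3·S₀ − S₁ = [[-12, -12, -4], [18, 18, 6], [6, 6, 2]] = (-2)·[2, -3, -1][3, 3, 1]ᵀ and M₂ = S₀ = [[2, 0, 2], [4, 0, 4], [-4, 0, -4]] = 2·[1, 2, -2][1, 0, 1]ᵀ, so take a₁ = [2, -3, -1], b₁ = [3, 3, 1], a₂ = [1, 2, -2], b₂ = [1, 0, 1].
Each slice is an integer combination of E₁ = a₁b₁ᵀ and E₂ = a₂b₂ᵀ: S₀ = 2·E₂, S₁ = 2·E₁ + 6·E₂, S₂ = E₁ − 6·E₂; reading off coefficients, c₁ = [0, 2, 1] and c₂ = [2, 6, -6].
Hence T = [2, -3, -1] ⊗ [3, 3, 1] ⊗ [0, 2, 1] + [1, 2, -2] ⊗ [1, 0, 1] ⊗ [2, 6, -6], so rank(T) ≤ 2.
These bounds meet, so rank(T) = 2.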